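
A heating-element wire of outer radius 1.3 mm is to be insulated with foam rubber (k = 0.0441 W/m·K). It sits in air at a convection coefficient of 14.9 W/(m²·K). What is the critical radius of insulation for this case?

r_cr ≈ 2.96 mm

For a cylinder r_cr = k/h = 0.0441/14.9
r_cr = 2.96 mm; since the bare radius (1.3 mm) is below r_cr, adding a thin layer of insulation will *increase* heat loss.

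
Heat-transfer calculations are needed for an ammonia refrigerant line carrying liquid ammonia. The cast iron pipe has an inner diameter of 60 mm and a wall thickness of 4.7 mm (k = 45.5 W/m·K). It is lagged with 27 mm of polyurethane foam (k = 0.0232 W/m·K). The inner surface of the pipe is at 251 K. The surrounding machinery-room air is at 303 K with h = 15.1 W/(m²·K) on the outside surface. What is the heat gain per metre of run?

q′ ≈ 12.6 W/m

Cylindrical conduction, so R = ln(r₂/r₁)/(2πkL) per layer, in series:
R_cast iron pipe wall = ln(34.7/30)/(2π×45.5×1) = 5.091×10^-4 K/W
R_polyurethane foam = ln(61.7/34.7)/(2π×0.0232×1) = 3.948 K/W
R_outer film = 1/(h_o·2πr_oL) = 1/(15.1×2π×0.0617×1) = 0.1708 K/W
R_total = 4.12 K/W
Q = ΔT/R_total = 52/4.12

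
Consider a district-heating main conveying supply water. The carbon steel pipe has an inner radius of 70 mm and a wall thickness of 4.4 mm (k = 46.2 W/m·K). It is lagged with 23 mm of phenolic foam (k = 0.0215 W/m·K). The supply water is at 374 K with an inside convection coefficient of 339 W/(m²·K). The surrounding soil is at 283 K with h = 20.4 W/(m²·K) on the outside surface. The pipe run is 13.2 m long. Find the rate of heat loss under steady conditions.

Q ≈ 577 W

For a radial system each layer contributes R = ln(r_out/r_in)/(2πkL); films add R = 1/(hA).
R_inner film = 1/(h_i·2πr₁L) = 1/(339×2π×0.07×13.2) = 5.081×10^-4 K/W
R_carbon steel pipe wall = ln(74.4/70)/(2π×46.2×13.2) = 1.591×10^-5 K/W
R_phenolic foam = ln(97.4/74.4)/(2π×0.0215×13.2) = 0.1511 K/W
R_outer film = 1/(h_o·2πr_oL) = 1/(20.4×2π×0.0974×13.2) = 0.006068 K/W
R_total = 0.1577 K/W
Q = ΔT/R_total = 91/0.1577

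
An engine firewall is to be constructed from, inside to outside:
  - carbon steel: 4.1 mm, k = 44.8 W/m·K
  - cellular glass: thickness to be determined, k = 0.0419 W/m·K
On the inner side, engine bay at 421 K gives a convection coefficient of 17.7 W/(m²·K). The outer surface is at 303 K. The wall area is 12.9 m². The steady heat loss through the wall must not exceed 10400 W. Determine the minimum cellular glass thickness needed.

L ≈ 3.76 mm

Treating each layer as a thermal resistance in series:
R_inner film = 1/(h_i·A) = 1/(17.7×12.9) = 0.00438 K/W
R_carbon steel = L/(kA) = 0.0041/(44.8×12.9) = 7.094×10^-6 K/W
Sum of the known resistances R_other = 0.004387 K/W
Required total resistance R_tot = ΔT/Q_allow = 118/10400 = 0.01135 K/W
R_cellular glass = R_tot − R_other = 0.006959 K/W
L = R·k·A = 0.006959×0.0419×12.9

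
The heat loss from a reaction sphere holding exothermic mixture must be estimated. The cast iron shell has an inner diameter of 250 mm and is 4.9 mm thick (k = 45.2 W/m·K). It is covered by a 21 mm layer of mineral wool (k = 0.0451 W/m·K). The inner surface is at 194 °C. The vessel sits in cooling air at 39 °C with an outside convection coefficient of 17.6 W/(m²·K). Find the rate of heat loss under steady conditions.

Spherical conduction: R = (1/r_in − 1/r_out)/(4πk) per layer; series-sum.
R_cast iron shell = (1/0.125 − 1/0.1299)/(4π×45.2) = 5.313×10^-4 K/W
R_mineral wool = (1/0.1299 − 1/0.1509)/(4π×0.0451) = 1.89 K/W
R_outer film = 1/(h·4πr_o²) = 1/(17.6×4π×0.1509²) = 0.1986 K/W
R_total = 2.089 K/W
Q = ΔT/R_total = 155/2.089

Q ≈ 74.2 W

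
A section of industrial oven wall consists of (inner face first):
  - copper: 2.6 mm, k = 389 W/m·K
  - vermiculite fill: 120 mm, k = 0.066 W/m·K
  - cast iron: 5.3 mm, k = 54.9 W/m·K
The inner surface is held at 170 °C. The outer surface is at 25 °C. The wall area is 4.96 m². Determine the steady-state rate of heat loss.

Thermal resistances in series:
R_copper = L/(kA) = 0.0026/(389×4.96) = 1.348×10^-6 K/W
R_vermiculite fill = L/(kA) = 0.12/(0.066×4.96) = 0.3666 K/W
R_cast iron = L/(kA) = 0.0053/(54.9×4.96) = 1.946×10^-5 K/W
R_total = 0.3666 K/W
Q = ΔT / R_total = 145 / 0.3666

Q ≈ 396 W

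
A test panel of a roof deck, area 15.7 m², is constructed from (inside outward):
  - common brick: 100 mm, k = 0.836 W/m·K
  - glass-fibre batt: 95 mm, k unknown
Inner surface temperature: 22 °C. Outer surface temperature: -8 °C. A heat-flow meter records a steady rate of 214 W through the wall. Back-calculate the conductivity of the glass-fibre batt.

Thermal resistances in series:
R_common brick = L/(kA) = 0.1/(0.836×15.7) = 0.007619 K/W
Sum of known resistances R_other = 0.007619 K/W
Total R = ΔT/Q = 30/214 = 0.1402 K/W
R_glass-fibre batt = R_total − R_other = 0.1326 K/W
k = L/(R·A) = 0.095/(0.1326×15.7)

k ≈ 0.0456 W/(m·K)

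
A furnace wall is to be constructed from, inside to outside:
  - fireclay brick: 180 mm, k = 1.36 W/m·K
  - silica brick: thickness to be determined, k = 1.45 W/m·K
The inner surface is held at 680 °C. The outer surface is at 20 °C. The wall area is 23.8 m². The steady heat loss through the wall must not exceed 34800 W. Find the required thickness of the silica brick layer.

L ≈ 463 mm

Using the resistance-network approach (series):
R_fireclay brick = L/(kA) = 0.18/(1.36×23.8) = 0.005561 K/W
Sum of the known resistances R_other = 0.005561 K/W
Required total resistance R_tot = ΔT/Q_allow = 660/34800 = 0.01897 K/W
R_silica brick = R_tot − R_other = 0.0134 K/W
L = R·k·A = 0.0134×1.45×23.8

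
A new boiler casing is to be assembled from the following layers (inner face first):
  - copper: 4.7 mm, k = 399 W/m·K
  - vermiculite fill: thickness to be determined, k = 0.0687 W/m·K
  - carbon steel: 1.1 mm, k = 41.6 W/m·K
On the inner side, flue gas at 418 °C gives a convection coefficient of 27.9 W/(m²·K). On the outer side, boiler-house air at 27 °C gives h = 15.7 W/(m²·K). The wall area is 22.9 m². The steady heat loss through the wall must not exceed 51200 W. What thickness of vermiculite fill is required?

Using the resistance-network approach (series):
R_inner film = 1/(h_i·A) = 1/(27.9×22.9) = 0.001565 K/W
R_copper = L/(kA) = 0.0047/(399×22.9) = 5.144×10^-7 K/W
R_carbon steel = L/(kA) = 0.0011/(41.6×22.9) = 1.155×10^-6 K/W
R_outer film = 1/(h_o·A) = 1/(15.7×22.9) = 0.002781 K/W
Sum of the known resistances R_other = 0.004348 K/W
Required total resistance R_tot = ΔT/Q_allow = 391/51200 = 0.007637 K/W
R_vermiculite fill = R_tot − R_other = 0.003288 K/W
L = R·k·A = 0.003288×0.0687×22.9

L ≈ 5.17 mm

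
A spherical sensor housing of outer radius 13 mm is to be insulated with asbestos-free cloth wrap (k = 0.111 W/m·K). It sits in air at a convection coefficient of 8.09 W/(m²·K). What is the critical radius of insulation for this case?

For a sphere r_cr = 2k/h = 2×0.111/8.09
r_cr = 27.4 mm; since the bare radius (13 mm) is below r_cr, adding a thin layer of insulation will *increase* heat loss.

r_cr ≈ 27.4 mm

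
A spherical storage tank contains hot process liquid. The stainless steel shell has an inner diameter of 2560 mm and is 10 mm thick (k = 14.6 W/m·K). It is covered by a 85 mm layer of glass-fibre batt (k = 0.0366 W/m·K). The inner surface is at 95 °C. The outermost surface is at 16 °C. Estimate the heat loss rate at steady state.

Q ≈ 758 W

Radial (spherical) resistances in series:
R_stainless steel shell = (1/1.28 − 1/1.29)/(4π×14.6) = 3.301×10^-5 K/W
R_glass-fibre batt = (1/1.29 − 1/1.375)/(4π×0.0366) = 0.1042 K/W
R_total = 0.1042 K/W
Q = ΔT/R_total = 79/0.1042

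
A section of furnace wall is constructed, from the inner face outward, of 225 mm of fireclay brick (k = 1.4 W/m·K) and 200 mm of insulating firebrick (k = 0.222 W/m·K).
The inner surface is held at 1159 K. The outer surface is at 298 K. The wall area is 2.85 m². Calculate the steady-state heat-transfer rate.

Series thermal resistances:
R_fireclay brick = L/(kA) = 0.225/(1.4×2.85) = 0.05639 K/W
R_insulating firebrick = L/(kA) = 0.2/(0.222×2.85) = 0.3161 K/W
R_total = 0.3725 K/W
Q = ΔT / R_total = 861 / 0.3725

Q ≈ 2310 W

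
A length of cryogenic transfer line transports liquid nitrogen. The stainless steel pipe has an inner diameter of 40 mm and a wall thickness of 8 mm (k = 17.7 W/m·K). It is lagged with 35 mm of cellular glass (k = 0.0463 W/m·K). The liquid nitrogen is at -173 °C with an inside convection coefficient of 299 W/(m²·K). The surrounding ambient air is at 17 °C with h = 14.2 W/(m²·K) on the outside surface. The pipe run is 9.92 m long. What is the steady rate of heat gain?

Treating each annulus and film as a series resistance:
R_inner film = 1/(h_i·2πr₁L) = 1/(299×2π×0.02×9.92) = 0.002683 K/W
R_stainless steel pipe wall = ln(28/20)/(2π×17.7×9.92) = 3.05×10^-4 K/W
R_cellular glass = ln(63/28)/(2π×0.0463×9.92) = 0.281 K/W
R_outer film = 1/(h_o·2πr_oL) = 1/(14.2×2π×0.063×9.92) = 0.01793 K/W
R_total = 0.3019 K/W
Q = ΔT/R_total = 190/0.3019

Q ≈ 629 W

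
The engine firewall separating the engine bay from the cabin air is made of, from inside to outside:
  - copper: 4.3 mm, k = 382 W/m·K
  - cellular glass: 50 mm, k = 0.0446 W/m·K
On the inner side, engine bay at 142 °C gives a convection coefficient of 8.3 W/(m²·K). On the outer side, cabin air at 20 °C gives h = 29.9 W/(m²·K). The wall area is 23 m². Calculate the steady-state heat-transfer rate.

Q ≈ 2200 W

Thermal resistances in series:
R_inner film = 1/(h_i·A) = 1/(8.3×23) = 0.005238 K/W
R_copper = L/(kA) = 0.0043/(382×23) = 4.894×10^-7 K/W
R_cellular glass = L/(kA) = 0.05/(0.0446×23) = 0.04874 K/W
R_outer film = 1/(h_o·A) = 1/(29.9×23) = 0.001454 K/W
R_total = 0.05544 K/W
Q = ΔT / R_total = 122 / 0.05544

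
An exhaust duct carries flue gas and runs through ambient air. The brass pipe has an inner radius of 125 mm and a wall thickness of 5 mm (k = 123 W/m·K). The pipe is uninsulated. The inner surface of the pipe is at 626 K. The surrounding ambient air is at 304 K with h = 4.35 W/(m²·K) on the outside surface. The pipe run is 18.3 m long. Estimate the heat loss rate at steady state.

Radial resistances (cylindrical: R_cond = ln(r_o/r_i)/(2πkL), R_conv = 1/(h·2πrL)):
R_brass pipe wall = ln(130/125)/(2π×123×18.3) = 2.773×10^-6 K/W
R_outer film = 1/(h_o·2πr_oL) = 1/(4.35×2π×0.13×18.3) = 0.01538 K/W
R_total = 0.01538 K/W
Q = ΔT/R_total = 322/0.01538

Q ≈ 20900 W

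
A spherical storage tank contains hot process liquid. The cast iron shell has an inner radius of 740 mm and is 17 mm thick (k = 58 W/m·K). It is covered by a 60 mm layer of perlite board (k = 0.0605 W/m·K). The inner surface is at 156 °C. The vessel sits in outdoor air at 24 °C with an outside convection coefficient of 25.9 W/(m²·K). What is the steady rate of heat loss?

Radial (spherical) resistances in series:
R_cast iron shell = (1/0.74 − 1/0.757)/(4π×58) = 4.164×10^-5 K/W
R_perlite board = (1/0.757 − 1/0.817)/(4π×0.0605) = 0.1276 K/W
R_outer film = 1/(h·4πr_o²) = 1/(25.9×4π×0.817²) = 0.004603 K/W
R_total = 0.1322 K/W
Q = ΔT/R_total = 132/0.1322

Q ≈ 998 W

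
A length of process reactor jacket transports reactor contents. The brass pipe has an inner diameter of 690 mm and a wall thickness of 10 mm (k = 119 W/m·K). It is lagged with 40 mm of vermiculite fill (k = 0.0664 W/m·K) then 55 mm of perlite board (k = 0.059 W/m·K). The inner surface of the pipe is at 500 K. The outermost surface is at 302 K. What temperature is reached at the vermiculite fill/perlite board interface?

T ≈ 417 K

Treating each annulus and film as a series resistance:
R_brass pipe wall = ln(355/345)/(2π×119×1) = 3.822×10^-5 K/W
R_vermiculite fill = ln(395/355)/(2π×0.0664×1) = 0.2559 K/W
R_perlite board = ln(450/395)/(2π×0.059×1) = 0.3517 K/W
R_total = 0.6076 K/W
Q = ΔT/R_total = 198/0.6076
Q = 326 W/m
T_interface = T_inner − Q·ΣR(inner→interface) = 500 − 326×0.256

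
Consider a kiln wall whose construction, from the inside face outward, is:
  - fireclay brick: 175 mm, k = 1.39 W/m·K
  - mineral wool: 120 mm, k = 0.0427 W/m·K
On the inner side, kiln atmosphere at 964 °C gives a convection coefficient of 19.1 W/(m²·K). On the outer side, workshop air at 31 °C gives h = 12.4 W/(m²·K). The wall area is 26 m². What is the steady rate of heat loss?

Treating each layer as a thermal resistance in series:
R_inner film = 1/(h_i·A) = 1/(19.1×26) = 0.002014 K/W
R_fireclay brick = L/(kA) = 0.175/(1.39×26) = 0.004842 K/W
R_mineral wool = L/(kA) = 0.12/(0.0427×26) = 0.1081 K/W
R_outer film = 1/(h_o·A) = 1/(12.4×26) = 0.003102 K/W
R_total = 0.118 K/W
Q = ΔT / R_total = 933 / 0.118

Q ≈ 7900 W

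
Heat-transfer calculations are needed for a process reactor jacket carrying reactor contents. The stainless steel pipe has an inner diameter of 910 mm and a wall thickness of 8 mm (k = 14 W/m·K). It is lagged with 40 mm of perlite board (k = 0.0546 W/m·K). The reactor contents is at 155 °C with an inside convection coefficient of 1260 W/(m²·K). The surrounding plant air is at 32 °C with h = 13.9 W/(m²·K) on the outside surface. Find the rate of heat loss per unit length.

q′ ≈ 465 W/m

Radial resistances (cylindrical: R_cond = ln(r_o/r_i)/(2πkL), R_conv = 1/(h·2πrL)):
R_inner film = 1/(h_i·2πr₁L) = 1/(1260×2π×0.455×1) = 2.776×10^-4 K/W
R_stainless steel pipe wall = ln(463/455)/(2π×14×1) = 1.981×10^-4 K/W
R_perlite board = ln(503/463)/(2π×0.0546×1) = 0.2415 K/W
R_outer film = 1/(h_o·2πr_oL) = 1/(13.9×2π×0.503×1) = 0.02276 K/W
R_total = 0.2648 K/W
Q = ΔT/R_total = 123/0.2648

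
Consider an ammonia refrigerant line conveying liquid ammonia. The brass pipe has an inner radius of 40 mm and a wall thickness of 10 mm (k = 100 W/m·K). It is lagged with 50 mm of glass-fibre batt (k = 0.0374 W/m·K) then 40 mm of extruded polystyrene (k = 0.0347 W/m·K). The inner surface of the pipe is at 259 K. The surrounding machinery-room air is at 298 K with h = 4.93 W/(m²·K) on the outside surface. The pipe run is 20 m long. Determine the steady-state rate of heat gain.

Q ≈ 165 W

Radial resistances (cylindrical: R_cond = ln(r_o/r_i)/(2πkL), R_conv = 1/(h·2πrL)):
R_brass pipe wall = ln(50/40)/(2π×100×20) = 1.776×10^-5 K/W
R_glass-fibre batt = ln(100/50)/(2π×0.0374×20) = 0.1475 K/W
R_extruded polystyrene = ln(140/100)/(2π×0.0347×20) = 0.07716 K/W
R_outer film = 1/(h_o·2πr_oL) = 1/(4.93×2π×0.14×20) = 0.01153 K/W
R_total = 0.2362 K/W
Q = ΔT/R_total = 39/0.2362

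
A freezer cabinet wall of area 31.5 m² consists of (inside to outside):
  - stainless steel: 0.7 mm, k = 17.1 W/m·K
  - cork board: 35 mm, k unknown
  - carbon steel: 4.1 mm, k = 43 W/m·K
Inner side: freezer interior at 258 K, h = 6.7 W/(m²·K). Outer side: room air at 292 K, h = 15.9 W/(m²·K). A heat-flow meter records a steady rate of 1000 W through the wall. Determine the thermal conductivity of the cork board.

k ≈ 0.0408 W/(m·K)

Series thermal resistances:
R_inner film = 1/(h_i·A) = 1/(6.7×31.5) = 0.004738 K/W
R_stainless steel = L/(kA) = 0.0007/(17.1×31.5) = 1.3×10^-6 K/W
R_carbon steel = L/(kA) = 0.0041/(43×31.5) = 3.027×10^-6 K/W
R_outer film = 1/(h_o·A) = 1/(15.9×31.5) = 0.001997 K/W
Sum of known resistances R_other = 0.006739 K/W
Total R = ΔT/Q = 34/1000 = 0.034 K/W
R_cork board = R_total − R_other = 0.02726 K/W
k = L/(R·A) = 0.035/(0.02726×31.5)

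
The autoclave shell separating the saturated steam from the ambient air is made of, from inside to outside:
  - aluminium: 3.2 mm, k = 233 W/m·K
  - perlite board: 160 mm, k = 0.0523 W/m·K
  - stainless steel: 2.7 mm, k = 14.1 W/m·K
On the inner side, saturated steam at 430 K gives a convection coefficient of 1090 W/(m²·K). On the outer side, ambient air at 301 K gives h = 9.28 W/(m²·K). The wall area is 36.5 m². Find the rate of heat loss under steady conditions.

Using the resistance-network approach (series):
R_inner film = 1/(h_i·A) = 1/(1090×36.5) = 2.514×10^-5 K/W
R_aluminium = L/(kA) = 0.0032/(233×36.5) = 3.763×10^-7 K/W
R_perlite board = L/(kA) = 0.16/(0.0523×36.5) = 0.08382 K/W
R_stainless steel = L/(kA) = 0.0027/(14.1×36.5) = 5.246×10^-6 K/W
R_outer film = 1/(h_o·A) = 1/(9.28×36.5) = 0.002952 K/W
R_total = 0.0868 K/W
Q = ΔT / R_total = 129 / 0.0868

Q ≈ 1490 W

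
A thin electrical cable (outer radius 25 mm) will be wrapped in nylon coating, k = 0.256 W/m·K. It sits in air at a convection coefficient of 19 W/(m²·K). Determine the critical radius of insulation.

r_cr ≈ 13.5 mm

For a cylinder r_cr = k/h = 0.256/19
r_cr = 13.5 mm; since the bare radius (25 mm) is above r_cr, any added insulation will reduce heat loss.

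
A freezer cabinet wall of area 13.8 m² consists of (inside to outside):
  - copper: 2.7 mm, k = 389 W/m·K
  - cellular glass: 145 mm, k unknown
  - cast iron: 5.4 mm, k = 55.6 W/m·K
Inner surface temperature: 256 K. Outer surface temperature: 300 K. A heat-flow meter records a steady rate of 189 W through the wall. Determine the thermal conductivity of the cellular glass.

k ≈ 0.0451 W/(m·K)

Using the resistance-network approach (series):
R_copper = L/(kA) = 0.0027/(389×13.8) = 5.03×10^-7 K/W
R_cast iron = L/(kA) = 0.0054/(55.6×13.8) = 7.038×10^-6 K/W
Sum of known resistances R_other = 7.541×10^-6 K/W
Total R = ΔT/Q = 44/189 = 0.2328 K/W
R_cellular glass = R_total − R_other = 0.2328 K/W
k = L/(R·A) = 0.145/(0.2328×13.8)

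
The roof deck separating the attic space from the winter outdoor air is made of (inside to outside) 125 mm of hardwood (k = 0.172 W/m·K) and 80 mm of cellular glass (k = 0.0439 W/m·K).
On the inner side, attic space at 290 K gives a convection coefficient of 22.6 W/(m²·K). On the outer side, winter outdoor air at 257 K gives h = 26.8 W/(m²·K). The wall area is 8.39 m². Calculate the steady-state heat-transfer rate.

Q ≈ 105 W

Using the resistance-network approach (series):
R_inner film = 1/(h_i·A) = 1/(22.6×8.39) = 0.005274 K/W
R_hardwood = L/(kA) = 0.125/(0.172×8.39) = 0.08662 K/W
R_cellular glass = L/(kA) = 0.08/(0.0439×8.39) = 0.2172 K/W
R_outer film = 1/(h_o·A) = 1/(26.8×8.39) = 0.004447 K/W
R_total = 0.3135 K/W
Q = ΔT / R_total = 33 / 0.3135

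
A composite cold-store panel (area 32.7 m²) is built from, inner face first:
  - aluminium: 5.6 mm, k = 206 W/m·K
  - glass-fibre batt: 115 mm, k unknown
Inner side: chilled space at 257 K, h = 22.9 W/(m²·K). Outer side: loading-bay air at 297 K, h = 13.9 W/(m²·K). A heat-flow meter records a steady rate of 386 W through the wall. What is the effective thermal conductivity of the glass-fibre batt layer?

Series thermal resistances:
R_inner film = 1/(h_i·A) = 1/(22.9×32.7) = 0.001335 K/W
R_aluminium = L/(kA) = 0.0056/(206×32.7) = 8.313×10^-7 K/W
R_outer film = 1/(h_o·A) = 1/(13.9×32.7) = 0.0022 K/W
Sum of known resistances R_other = 0.003536 K/W
Total R = ΔT/Q = 40/386 = 0.1036 K/W
R_glass-fibre batt = R_total − R_other = 0.1001 K/W
k = L/(R·A) = 0.115/(0.1001×32.7)

k ≈ 0.0351 W/(m·K)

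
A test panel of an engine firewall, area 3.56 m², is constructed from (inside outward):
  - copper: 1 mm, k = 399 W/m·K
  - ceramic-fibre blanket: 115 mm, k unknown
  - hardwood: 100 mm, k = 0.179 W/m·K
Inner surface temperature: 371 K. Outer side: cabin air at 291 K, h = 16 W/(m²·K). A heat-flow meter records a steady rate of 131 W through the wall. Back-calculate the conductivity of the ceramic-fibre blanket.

k ≈ 0.0741 W/(m·K)

Treating each layer as a thermal resistance in series:
R_copper = L/(kA) = 0.001/(399×3.56) = 7.04×10^-7 K/W
R_hardwood = L/(kA) = 0.1/(0.179×3.56) = 0.1569 K/W
R_outer film = 1/(h_o·A) = 1/(16×3.56) = 0.01756 K/W
Sum of known resistances R_other = 0.1745 K/W
Total R = ΔT/Q = 80/131 = 0.6107 K/W
R_ceramic-fibre blanket = R_total − R_other = 0.4362 K/W
k = L/(R·A) = 0.115/(0.4362×3.56)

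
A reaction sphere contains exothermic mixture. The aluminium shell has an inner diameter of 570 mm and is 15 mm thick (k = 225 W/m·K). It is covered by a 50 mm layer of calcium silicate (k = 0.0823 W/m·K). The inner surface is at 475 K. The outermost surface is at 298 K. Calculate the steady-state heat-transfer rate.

Spherical conduction: R = (1/r_in − 1/r_out)/(4πk) per layer; series-sum.
R_aluminium shell = (1/0.285 − 1/0.3)/(4π×225) = 6.205×10^-5 K/W
R_calcium silicate = (1/0.3 − 1/0.35)/(4π×0.0823) = 0.4604 K/W
R_total = 0.4605 K/W
Q = ΔT/R_total = 177/0.4605

Q ≈ 384 W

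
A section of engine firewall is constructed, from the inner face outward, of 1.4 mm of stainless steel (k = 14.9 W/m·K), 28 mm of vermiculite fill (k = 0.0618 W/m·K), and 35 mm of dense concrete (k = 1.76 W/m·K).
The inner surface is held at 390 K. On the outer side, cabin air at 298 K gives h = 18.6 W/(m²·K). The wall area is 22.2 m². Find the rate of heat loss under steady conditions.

Series thermal resistances:
R_stainless steel = L/(kA) = 0.0014/(14.9×22.2) = 4.232×10^-6 K/W
R_vermiculite fill = L/(kA) = 0.028/(0.0618×22.2) = 0.02041 K/W
R_dense concrete = L/(kA) = 0.035/(1.76×22.2) = 8.958×10^-4 K/W
R_outer film = 1/(h_o·A) = 1/(18.6×22.2) = 0.002422 K/W
R_total = 0.02373 K/W
Q = ΔT / R_total = 92 / 0.02373

Q ≈ 3880 W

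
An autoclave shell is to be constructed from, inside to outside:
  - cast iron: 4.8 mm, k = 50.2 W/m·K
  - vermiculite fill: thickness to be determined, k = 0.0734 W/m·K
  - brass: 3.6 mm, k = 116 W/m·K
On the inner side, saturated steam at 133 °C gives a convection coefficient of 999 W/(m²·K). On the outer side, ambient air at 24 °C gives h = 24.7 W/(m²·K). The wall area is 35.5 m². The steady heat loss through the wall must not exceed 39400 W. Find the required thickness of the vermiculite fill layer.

L ≈ 4.15 mm

Model the wall as resistances in series:
R_inner film = 1/(h_i·A) = 1/(999×35.5) = 2.82×10^-5 K/W
R_cast iron = L/(kA) = 0.0048/(50.2×35.5) = 2.693×10^-6 K/W
R_brass = L/(kA) = 0.0036/(116×35.5) = 8.742×10^-7 K/W
R_outer film = 1/(h_o·A) = 1/(24.7×35.5) = 0.00114 K/W
Sum of the known resistances R_other = 0.001172 K/W
Required total resistance R_tot = ΔT/Q_allow = 109/39400 = 0.002766 K/W
R_vermiculite fill = R_tot − R_other = 0.001594 K/W
L = R·k·A = 0.001594×0.0734×35.5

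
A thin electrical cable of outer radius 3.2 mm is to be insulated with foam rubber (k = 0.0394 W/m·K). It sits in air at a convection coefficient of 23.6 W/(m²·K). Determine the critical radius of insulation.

r_cr ≈ 1.67 mm

For a cylinder r_cr = k/h = 0.0394/23.6
r_cr = 1.67 mm; since the bare radius (3.2 mm) is above r_cr, any added insulation will reduce heat loss.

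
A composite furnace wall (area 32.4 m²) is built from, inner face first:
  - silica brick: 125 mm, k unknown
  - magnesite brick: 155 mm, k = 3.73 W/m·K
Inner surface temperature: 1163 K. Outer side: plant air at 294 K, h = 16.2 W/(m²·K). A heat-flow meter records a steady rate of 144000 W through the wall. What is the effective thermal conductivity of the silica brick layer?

k ≈ 1.36 W/(m·K)

Treating each layer as a thermal resistance in series:
R_magnesite brick = L/(kA) = 0.155/(3.73×32.4) = 0.001283 K/W
R_outer film = 1/(h_o·A) = 1/(16.2×32.4) = 0.001905 K/W
Sum of known resistances R_other = 0.003188 K/W
Total R = ΔT/Q = 869/144000 = 0.006035 K/W
R_silica brick = R_total − R_other = 0.002847 K/W
k = L/(R·A) = 0.125/(0.002847×32.4)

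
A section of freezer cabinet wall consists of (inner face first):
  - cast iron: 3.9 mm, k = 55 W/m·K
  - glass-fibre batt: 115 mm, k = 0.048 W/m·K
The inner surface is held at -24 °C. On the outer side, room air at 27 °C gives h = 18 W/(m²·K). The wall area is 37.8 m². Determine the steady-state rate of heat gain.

Using the resistance-network approach (series):
R_cast iron = L/(kA) = 0.0039/(55×37.8) = 1.876×10^-6 K/W
R_glass-fibre batt = L/(kA) = 0.115/(0.048×37.8) = 0.06338 K/W
R_outer film = 1/(h_o·A) = 1/(18×37.8) = 0.00147 K/W
R_total = 0.06485 K/W
Q = ΔT / R_total = 51 / 0.06485

Q ≈ 786 W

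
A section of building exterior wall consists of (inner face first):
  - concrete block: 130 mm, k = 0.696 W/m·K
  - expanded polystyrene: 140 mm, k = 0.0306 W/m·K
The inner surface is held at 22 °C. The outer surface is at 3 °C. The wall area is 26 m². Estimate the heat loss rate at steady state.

Series thermal resistances:
R_concrete block = L/(kA) = 0.13/(0.696×26) = 0.007184 K/W
R_expanded polystyrene = L/(kA) = 0.14/(0.0306×26) = 0.176 K/W
R_total = 0.1832 K/W
Q = ΔT / R_total = 19 / 0.1832

Q ≈ 104 W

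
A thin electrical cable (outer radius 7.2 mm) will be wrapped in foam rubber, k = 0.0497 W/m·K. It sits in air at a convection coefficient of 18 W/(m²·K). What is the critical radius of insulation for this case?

For a cylinder r_cr = k/h = 0.0497/18
r_cr = 2.76 mm; since the bare radius (7.2 mm) is above r_cr, any added insulation will reduce heat loss.

r_cr ≈ 2.76 mm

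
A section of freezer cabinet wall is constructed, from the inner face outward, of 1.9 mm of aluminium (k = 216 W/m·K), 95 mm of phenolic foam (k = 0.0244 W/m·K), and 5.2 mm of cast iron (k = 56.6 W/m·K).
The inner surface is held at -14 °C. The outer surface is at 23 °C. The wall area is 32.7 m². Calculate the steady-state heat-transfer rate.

Q ≈ 311 W

Series thermal resistances:
R_aluminium = L/(kA) = 0.0019/(216×32.7) = 2.69×10^-7 K/W
R_phenolic foam = L/(kA) = 0.095/(0.0244×32.7) = 0.1191 K/W
R_cast iron = L/(kA) = 0.0052/(56.6×32.7) = 2.81×10^-6 K/W
R_total = 0.1191 K/W
Q = ΔT / R_total = 37 / 0.1191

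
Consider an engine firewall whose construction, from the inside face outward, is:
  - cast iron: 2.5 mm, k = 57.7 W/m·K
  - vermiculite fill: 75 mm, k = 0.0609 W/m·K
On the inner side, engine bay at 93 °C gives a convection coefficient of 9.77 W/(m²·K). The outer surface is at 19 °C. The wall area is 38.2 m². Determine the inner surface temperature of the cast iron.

T ≈ 87.3 °C

Series thermal resistances:
R_inner film = 1/(h_i·A) = 1/(9.77×38.2) = 0.002679 K/W
R_cast iron = L/(kA) = 0.0025/(57.7×38.2) = 1.134×10^-6 K/W
R_vermiculite fill = L/(kA) = 0.075/(0.0609×38.2) = 0.03224 K/W
R_total = 0.03492 K/W;  Q = ΔT/R_total = 74/0.03492 = 2119 W
T_interface = T_inner − Q·ΣR(inner→interface) = 93 − 2120×0.002679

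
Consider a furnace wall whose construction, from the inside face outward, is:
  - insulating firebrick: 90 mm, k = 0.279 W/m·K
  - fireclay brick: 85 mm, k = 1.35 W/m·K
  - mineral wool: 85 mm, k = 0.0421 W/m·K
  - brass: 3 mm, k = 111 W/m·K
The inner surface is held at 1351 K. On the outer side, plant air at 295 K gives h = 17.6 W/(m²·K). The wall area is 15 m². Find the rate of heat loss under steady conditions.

Thermal resistances in series:
R_insulating firebrick = L/(kA) = 0.09/(0.279×15) = 0.02151 K/W
R_fireclay brick = L/(kA) = 0.085/(1.35×15) = 0.004198 K/W
R_mineral wool = L/(kA) = 0.085/(0.0421×15) = 0.1346 K/W
R_brass = L/(kA) = 0.003/(111×15) = 1.802×10^-6 K/W
R_outer film = 1/(h_o·A) = 1/(17.6×15) = 0.003788 K/W
R_total = 0.1641 K/W
Q = ΔT / R_total = 1056 / 0.1641

Q ≈ 6440 W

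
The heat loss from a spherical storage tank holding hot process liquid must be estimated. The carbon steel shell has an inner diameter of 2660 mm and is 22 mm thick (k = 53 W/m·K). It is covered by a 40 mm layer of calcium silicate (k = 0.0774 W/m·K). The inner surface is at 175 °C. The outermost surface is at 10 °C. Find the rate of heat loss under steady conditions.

Q ≈ 7540 W

Each spherical layer contributes R = (1/r_i − 1/r_o)/(4πk):
R_carbon steel shell = (1/1.33 − 1/1.352)/(4π×53) = 1.837×10^-5 K/W
R_calcium silicate = (1/1.352 − 1/1.392)/(4π×0.0774) = 0.02185 K/W
R_total = 0.02187 K/W
Q = ΔT/R_total = 165/0.02187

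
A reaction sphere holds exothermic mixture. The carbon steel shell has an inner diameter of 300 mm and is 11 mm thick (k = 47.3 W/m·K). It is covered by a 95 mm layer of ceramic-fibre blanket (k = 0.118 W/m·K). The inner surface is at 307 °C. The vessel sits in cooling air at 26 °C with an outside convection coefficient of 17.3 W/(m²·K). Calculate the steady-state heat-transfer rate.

Each spherical layer contributes R = (1/r_i − 1/r_o)/(4πk):
R_carbon steel shell = (1/0.15 − 1/0.161)/(4π×47.3) = 7.663×10^-4 K/W
R_ceramic-fibre blanket = (1/0.161 − 1/0.256)/(4π×0.118) = 1.554 K/W
R_outer film = 1/(h·4πr_o²) = 1/(17.3×4π×0.256²) = 0.07019 K/W
R_total = 1.625 K/W
Q = ΔT/R_total = 281/1.625

Q ≈ 173 W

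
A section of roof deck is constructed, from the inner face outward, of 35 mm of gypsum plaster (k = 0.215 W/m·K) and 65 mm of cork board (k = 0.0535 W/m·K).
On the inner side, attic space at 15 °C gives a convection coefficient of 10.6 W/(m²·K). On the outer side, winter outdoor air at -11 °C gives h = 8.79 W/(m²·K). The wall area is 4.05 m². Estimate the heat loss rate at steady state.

Series thermal resistances:
R_inner film = 1/(h_i·A) = 1/(10.6×4.05) = 0.02329 K/W
R_gypsum plaster = L/(kA) = 0.035/(0.215×4.05) = 0.0402 K/W
R_cork board = L/(kA) = 0.065/(0.0535×4.05) = 0.3 K/W
R_outer film = 1/(h_o·A) = 1/(8.79×4.05) = 0.02809 K/W
R_total = 0.3916 K/W
Q = ΔT / R_total = 26 / 0.3916

Q ≈ 66.4 W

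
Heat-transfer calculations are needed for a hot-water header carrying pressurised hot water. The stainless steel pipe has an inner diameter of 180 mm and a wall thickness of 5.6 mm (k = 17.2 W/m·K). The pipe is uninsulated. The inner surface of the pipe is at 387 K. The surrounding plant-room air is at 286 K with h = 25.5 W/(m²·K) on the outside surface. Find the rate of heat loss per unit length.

q′ ≈ 1530 W/m

Treating each annulus and film as a series resistance:
R_stainless steel pipe wall = ln(95.6/90)/(2π×17.2×1) = 5.586×10^-4 K/W
R_outer film = 1/(h_o·2πr_oL) = 1/(25.5×2π×0.0956×1) = 0.06529 K/W
R_total = 0.06584 K/W
Q = ΔT/R_total = 101/0.06584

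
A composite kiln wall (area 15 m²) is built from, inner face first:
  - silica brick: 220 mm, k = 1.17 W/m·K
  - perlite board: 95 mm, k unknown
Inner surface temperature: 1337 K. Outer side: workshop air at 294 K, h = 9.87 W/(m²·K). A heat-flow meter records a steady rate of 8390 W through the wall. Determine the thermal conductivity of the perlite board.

Model the wall as resistances in series:
R_silica brick = L/(kA) = 0.22/(1.17×15) = 0.01254 K/W
R_outer film = 1/(h_o·A) = 1/(9.87×15) = 0.006754 K/W
Sum of known resistances R_other = 0.01929 K/W
Total R = ΔT/Q = 1043/8390 = 0.1243 K/W
R_perlite board = R_total − R_other = 0.105 K/W
k = L/(R·A) = 0.095/(0.105×15)

k ≈ 0.0603 W/(m·K)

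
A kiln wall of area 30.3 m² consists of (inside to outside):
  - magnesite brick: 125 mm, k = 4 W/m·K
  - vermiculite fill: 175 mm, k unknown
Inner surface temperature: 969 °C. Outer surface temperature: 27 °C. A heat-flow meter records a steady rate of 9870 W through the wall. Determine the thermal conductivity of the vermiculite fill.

k ≈ 0.0612 W/(m·K)

Thermal resistances in series:
R_magnesite brick = L/(kA) = 0.125/(4×30.3) = 0.001031 K/W
Sum of known resistances R_other = 0.001031 K/W
Total R = ΔT/Q = 942/9870 = 0.09544 K/W
R_vermiculite fill = R_total − R_other = 0.09441 K/W
k = L/(R·A) = 0.175/(0.09441×30.3)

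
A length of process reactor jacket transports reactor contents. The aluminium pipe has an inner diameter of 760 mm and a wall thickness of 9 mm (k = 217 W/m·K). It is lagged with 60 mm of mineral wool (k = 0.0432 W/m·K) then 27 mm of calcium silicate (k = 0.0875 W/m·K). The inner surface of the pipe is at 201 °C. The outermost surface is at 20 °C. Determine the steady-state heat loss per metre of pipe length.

For a radial system each layer contributes R = ln(r_out/r_in)/(2πkL); films add R = 1/(hA).
R_aluminium pipe wall = ln(389/380)/(2π×217×1) = 1.717×10^-5 K/W
R_mineral wool = ln(449/389)/(2π×0.0432×1) = 0.5285 K/W
R_calcium silicate = ln(476/449)/(2π×0.0875×1) = 0.1062 K/W
R_total = 0.6347 K/W
Q = ΔT/R_total = 181/0.6347

q′ ≈ 285 W/m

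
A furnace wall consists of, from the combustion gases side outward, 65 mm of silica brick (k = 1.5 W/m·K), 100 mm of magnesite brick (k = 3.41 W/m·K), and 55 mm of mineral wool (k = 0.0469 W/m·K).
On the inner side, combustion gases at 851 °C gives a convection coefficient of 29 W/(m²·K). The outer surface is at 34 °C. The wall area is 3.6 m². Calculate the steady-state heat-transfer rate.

Q ≈ 2300 W

Thermal resistances in series:
R_inner film = 1/(h_i·A) = 1/(29×3.6) = 0.009579 K/W
R_silica brick = L/(kA) = 0.065/(1.5×3.6) = 0.01204 K/W
R_magnesite brick = L/(kA) = 0.1/(3.41×3.6) = 0.008146 K/W
R_mineral wool = L/(kA) = 0.055/(0.0469×3.6) = 0.3258 K/W
R_total = 0.3555 K/W
Q = ΔT / R_total = 817 / 0.3555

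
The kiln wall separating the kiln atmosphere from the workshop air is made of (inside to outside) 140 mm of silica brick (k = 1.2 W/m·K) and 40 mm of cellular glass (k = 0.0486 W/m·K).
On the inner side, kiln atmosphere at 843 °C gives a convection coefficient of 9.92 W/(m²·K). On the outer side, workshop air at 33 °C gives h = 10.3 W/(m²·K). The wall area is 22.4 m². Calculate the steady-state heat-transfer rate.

Series thermal resistances:
R_inner film = 1/(h_i·A) = 1/(9.92×22.4) = 0.0045 K/W
R_silica brick = L/(kA) = 0.14/(1.2×22.4) = 0.005208 K/W
R_cellular glass = L/(kA) = 0.04/(0.0486×22.4) = 0.03674 K/W
R_outer film = 1/(h_o·A) = 1/(10.3×22.4) = 0.004334 K/W
R_total = 0.05079 K/W
Q = ΔT / R_total = 810 / 0.05079

Q ≈ 15900 W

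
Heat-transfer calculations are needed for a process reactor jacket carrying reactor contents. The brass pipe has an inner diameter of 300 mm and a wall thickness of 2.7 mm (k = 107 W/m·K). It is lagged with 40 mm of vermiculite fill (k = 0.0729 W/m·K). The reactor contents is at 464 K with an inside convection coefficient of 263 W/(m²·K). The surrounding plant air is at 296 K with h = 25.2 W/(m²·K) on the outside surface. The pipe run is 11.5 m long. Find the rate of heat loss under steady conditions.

Treating each annulus and film as a series resistance:
R_inner film = 1/(h_i·2πr₁L) = 1/(263×2π×0.15×11.5) = 3.508×10^-4 K/W
R_brass pipe wall = ln(152.7/150)/(2π×107×11.5) = 2.307×10^-6 K/W
R_vermiculite fill = ln(192.7/152.7)/(2π×0.0729×11.5) = 0.04417 K/W
R_outer film = 1/(h_o·2πr_oL) = 1/(25.2×2π×0.1927×11.5) = 0.00285 K/W
R_total = 0.04737 K/W
Q = ΔT/R_total = 168/0.04737

Q ≈ 3550 W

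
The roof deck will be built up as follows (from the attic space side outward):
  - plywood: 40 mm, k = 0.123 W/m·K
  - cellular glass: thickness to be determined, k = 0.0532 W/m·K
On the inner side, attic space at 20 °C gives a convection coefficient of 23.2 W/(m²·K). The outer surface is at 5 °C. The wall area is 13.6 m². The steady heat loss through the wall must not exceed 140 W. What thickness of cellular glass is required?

Series thermal resistances:
R_inner film = 1/(h_i·A) = 1/(23.2×13.6) = 0.003169 K/W
R_plywood = L/(kA) = 0.04/(0.123×13.6) = 0.02391 K/W
Sum of the known resistances R_other = 0.02708 K/W
Required total resistance R_tot = ΔT/Q_allow = 15/140 = 0.1071 K/W
R_cellular glass = R_tot − R_other = 0.08006 K/W
L = R·k·A = 0.08006×0.0532×13.6

L ≈ 57.9 mm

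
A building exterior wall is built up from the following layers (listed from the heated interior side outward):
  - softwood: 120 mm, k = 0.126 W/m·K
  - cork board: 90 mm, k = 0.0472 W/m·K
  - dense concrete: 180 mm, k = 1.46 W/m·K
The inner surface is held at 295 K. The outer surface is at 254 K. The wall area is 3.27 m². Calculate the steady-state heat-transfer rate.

Q ≈ 45 W

Model the wall as resistances in series:
R_softwood = L/(kA) = 0.12/(0.126×3.27) = 0.2912 K/W
R_cork board = L/(kA) = 0.09/(0.0472×3.27) = 0.5831 K/W
R_dense concrete = L/(kA) = 0.18/(1.46×3.27) = 0.0377 K/W
R_total = 0.9121 K/W
Q = ΔT / R_total = 41 / 0.9121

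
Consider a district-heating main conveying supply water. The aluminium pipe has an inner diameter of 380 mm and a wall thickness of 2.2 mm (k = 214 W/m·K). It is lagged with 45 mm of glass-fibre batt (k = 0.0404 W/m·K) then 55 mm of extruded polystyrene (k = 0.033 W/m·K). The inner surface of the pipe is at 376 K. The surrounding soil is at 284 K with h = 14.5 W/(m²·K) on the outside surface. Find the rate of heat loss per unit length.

q′ ≈ 49.1 W/m

Per-layer cylindrical resistances, series-summed:
R_aluminium pipe wall = ln(192.2/190)/(2π×214×1) = 8.562×10^-6 K/W
R_glass-fibre batt = ln(237.2/192.2)/(2π×0.0404×1) = 0.8287 K/W
R_extruded polystyrene = ln(292.2/237.2)/(2π×0.033×1) = 1.006 K/W
R_outer film = 1/(h_o·2πr_oL) = 1/(14.5×2π×0.2922×1) = 0.03756 K/W
R_total = 1.872 K/W
Q = ΔT/R_total = 92/1.872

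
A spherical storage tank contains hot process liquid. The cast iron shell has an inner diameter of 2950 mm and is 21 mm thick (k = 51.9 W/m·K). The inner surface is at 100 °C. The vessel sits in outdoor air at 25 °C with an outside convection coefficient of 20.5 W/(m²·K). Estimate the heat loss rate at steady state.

Each spherical layer contributes R = (1/r_i − 1/r_o)/(4πk):
R_cast iron shell = (1/1.475 − 1/1.496)/(4π×51.9) = 1.459×10^-5 K/W
R_outer film = 1/(h·4πr_o²) = 1/(20.5×4π×1.496²) = 0.001734 K/W
R_total = 0.001749 K/W
Q = ΔT/R_total = 75/0.001749

Q ≈ 42900 W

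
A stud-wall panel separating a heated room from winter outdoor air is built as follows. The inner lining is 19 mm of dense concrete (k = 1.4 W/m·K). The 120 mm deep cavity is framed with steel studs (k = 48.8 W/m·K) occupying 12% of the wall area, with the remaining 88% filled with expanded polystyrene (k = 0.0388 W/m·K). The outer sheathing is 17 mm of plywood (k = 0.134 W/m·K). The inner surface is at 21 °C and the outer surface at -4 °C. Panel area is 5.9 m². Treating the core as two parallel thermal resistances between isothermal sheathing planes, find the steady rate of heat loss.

Q ≈ 917 W

Sheathing layers in series; stud and cavity paths in parallel between them.
R_inner = 0.019/(1.4×5.9) = 0.0023 K/W
R_stud  = 0.12/(48.8×0.12×5.9) = 0.003473 K/W
R_cav   = 0.12/(0.0388×0.88×5.9) = 0.5957 K/W
1/R_core = 1/R_stud + 1/R_cav → R_core = 0.003453 K/W
R_outer = 0.017/(0.134×5.9) = 0.0215 K/W
R_total = 0.02726 K/W
Q = ΔT/R_total = 25/0.02726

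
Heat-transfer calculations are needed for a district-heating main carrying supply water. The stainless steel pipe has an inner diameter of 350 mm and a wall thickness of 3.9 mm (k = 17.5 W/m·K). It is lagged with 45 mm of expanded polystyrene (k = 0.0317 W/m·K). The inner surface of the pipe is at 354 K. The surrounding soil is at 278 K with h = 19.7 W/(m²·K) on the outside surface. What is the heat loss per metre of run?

q′ ≈ 65.4 W/m

Per-layer cylindrical resistances, series-summed:
R_stainless steel pipe wall = ln(178.9/175)/(2π×17.5×1) = 2.005×10^-4 K/W
R_expanded polystyrene = ln(223.9/178.9)/(2π×0.0317×1) = 1.126 K/W
R_outer film = 1/(h_o·2πr_oL) = 1/(19.7×2π×0.2239×1) = 0.03608 K/W
R_total = 1.163 K/W
Q = ΔT/R_total = 76/1.163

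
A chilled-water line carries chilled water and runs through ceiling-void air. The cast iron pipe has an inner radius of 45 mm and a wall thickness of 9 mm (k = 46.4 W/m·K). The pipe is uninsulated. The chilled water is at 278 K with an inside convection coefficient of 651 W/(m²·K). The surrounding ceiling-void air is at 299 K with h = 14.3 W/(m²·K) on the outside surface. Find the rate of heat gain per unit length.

q′ ≈ 99 W/m

Cylindrical conduction, so R = ln(r₂/r₁)/(2πkL) per layer, in series:
R_inner film = 1/(h_i·2πr₁L) = 1/(651×2π×0.045×1) = 0.005433 K/W
R_cast iron pipe wall = ln(54/45)/(2π×46.4×1) = 6.254×10^-4 K/W
R_outer film = 1/(h_o·2πr_oL) = 1/(14.3×2π×0.054×1) = 0.2061 K/W
R_total = 0.2122 K/W
Q = ΔT/R_total = 21/0.2122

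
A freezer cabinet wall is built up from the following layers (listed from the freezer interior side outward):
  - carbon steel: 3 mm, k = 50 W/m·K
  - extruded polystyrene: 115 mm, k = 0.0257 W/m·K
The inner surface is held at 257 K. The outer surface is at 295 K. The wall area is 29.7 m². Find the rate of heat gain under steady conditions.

Q ≈ 252 W

Thermal resistances in series:
R_carbon steel = L/(kA) = 0.003/(50×29.7) = 2.02×10^-6 K/W
R_extruded polystyrene = L/(kA) = 0.115/(0.0257×29.7) = 0.1507 K/W
R_total = 0.1507 K/W
Q = ΔT / R_total = 38 / 0.1507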